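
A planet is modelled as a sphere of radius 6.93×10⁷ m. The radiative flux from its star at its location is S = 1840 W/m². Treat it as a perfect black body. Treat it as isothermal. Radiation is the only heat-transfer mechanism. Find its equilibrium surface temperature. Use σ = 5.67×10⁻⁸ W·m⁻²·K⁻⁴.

T ≈ 300 K

At equilibrium, absorbed power = emitted power.
Absorbing cross-section = πr² = 1.509×10¹⁶ m²; emitting surface = 4πr² = 6.035×10¹⁶ m² (ratio 4).
S·A_cross = εσ·A_surf·T⁴  ⇒  T⁴ = S/(4σ).
T⁴ = 1.00·1840/(4·5.67×10⁻⁸) = 8.113×10⁹ K⁴.
T = (8.113×10⁹)^(1/4).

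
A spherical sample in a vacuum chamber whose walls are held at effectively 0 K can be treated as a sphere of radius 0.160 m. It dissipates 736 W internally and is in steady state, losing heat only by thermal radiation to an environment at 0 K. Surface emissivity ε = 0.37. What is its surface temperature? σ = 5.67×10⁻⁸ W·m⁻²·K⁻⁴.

T ≈ 575 K

Steady state: internal power = radiated power, P = εσA T⁴.
Radiating area A = 4πr² = 0.3217 m².
T⁴ = P/(εσA) = 736/(0.37·5.67×10⁻⁸·0.3217) = 1.091×10¹¹ K⁴.
T = (1.091×10¹¹)^(1/4).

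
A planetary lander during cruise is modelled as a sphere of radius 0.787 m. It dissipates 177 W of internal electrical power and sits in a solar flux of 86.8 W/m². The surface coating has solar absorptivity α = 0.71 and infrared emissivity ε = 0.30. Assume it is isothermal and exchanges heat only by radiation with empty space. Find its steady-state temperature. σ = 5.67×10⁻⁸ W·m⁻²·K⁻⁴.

At steady state, absorbed solar power + internal power = radiated power.
Absorbed: α·S·A_cross = 0.71·86.8·1.946 = 119.9 W (cross-section πr²).
Total input = 119.9 + 177 = 296.9 W.
Radiated: εσ·A_surf·T⁴ with A_surf = 4πr² = 7.783 m².
T⁴ = 296.9/(0.30·5.67×10⁻⁸·7.783) = 2.243×10⁹ K⁴.

T ≈ 218 K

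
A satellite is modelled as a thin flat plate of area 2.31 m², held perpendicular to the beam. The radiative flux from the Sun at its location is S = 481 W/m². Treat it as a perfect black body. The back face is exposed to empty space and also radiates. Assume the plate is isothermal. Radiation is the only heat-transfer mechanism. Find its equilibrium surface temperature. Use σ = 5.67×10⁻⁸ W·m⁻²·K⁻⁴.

T ≈ 255 K

At equilibrium, absorbed power = emitted power.
Absorbing cross-section = A = 2.310 m²; emitting surface = 2A = 4.620 m² (ratio 2).
S·A_cross = εσ·A_surf·T⁴  ⇒  T⁴ = S/(2σ).
T⁴ = 1.00·481/(2·5.67×10⁻⁸) = 4.242×10⁹ K⁴.
T = (4.242×10⁹)^(1/4).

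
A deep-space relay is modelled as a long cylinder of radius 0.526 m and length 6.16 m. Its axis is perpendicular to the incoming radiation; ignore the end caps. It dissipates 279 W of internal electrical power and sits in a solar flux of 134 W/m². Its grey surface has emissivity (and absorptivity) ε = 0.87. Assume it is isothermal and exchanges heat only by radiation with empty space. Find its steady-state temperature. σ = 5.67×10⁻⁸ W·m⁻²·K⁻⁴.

T ≈ 179 K

At steady state, absorbed solar power + internal power = radiated power.
Absorbed: α·S·A_cross = 0.87·134·6.480 = 755.5 W (cross-section 2rL).
Total input = 755.5 + 279 = 1034 W.
Radiated: εσ·A_surf·T⁴ with A_surf = 2πrL = 20.36 m².
T⁴ = 1034/(0.87·5.67×10⁻⁸·20.36) = 1.030×10⁹ K⁴.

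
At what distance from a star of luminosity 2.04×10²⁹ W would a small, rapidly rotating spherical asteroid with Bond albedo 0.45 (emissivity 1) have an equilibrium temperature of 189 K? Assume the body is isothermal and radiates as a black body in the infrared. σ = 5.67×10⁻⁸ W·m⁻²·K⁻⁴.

For an isothermal black-emitting sphere, (1−a)S·πr² = σ·4πr²·T⁴ ⇒ S = 4σT⁴/(1−a).
S = 4·5.67×10⁻⁸·(189)⁴/0.550 = 526.2 W/m².
Flux falls as S = L/(4πd²), so d = √(L/(4πS)) = √(2.04×10²⁹/(4π·526.2)).

d ≈ 5.55×10¹² m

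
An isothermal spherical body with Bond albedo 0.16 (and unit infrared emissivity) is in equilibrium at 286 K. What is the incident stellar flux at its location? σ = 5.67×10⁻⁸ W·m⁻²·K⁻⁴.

(1−a)S·πr² = σ·4πr²·T⁴ ⇒ S = 4σT⁴/(1−a).
S = 4·5.67×10⁻⁸·6.691×10⁹/0.840.

S ≈ 1810 W/m²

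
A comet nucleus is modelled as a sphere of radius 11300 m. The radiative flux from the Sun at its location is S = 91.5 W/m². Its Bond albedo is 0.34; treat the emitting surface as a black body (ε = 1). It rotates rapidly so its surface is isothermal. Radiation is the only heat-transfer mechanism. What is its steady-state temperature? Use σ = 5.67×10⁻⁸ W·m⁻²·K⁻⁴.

T ≈ 128 K

At equilibrium, absorbed power = emitted power.
Absorbing cross-section = πr² = 4.011×10⁸ m²; emitting surface = 4πr² = 1.605×10⁹ m² (ratio 4).
(1−a)S·A_cross = εσ·A_surf·T⁴  ⇒  T⁴ = (1−a)S/(4σ).
T⁴ = 0.660·91.5/(4·5.67×10⁻⁸) = 2.663×10⁸ K⁴.
T = (2.663×10⁸)^(1/4).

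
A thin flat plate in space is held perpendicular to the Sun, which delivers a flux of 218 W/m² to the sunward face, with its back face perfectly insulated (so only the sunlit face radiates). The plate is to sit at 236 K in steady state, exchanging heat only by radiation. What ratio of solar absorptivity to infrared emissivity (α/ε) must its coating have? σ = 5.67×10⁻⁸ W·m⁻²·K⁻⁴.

α/ε ≈ 0.807

Balance: αS·A = εσ·1A·T⁴ ⇒ α/ε = σT⁴/S.
α/ε = 5.67×10⁻⁸·(236)⁴/218 = 5.67×10⁻⁸·3.102×10⁹/218.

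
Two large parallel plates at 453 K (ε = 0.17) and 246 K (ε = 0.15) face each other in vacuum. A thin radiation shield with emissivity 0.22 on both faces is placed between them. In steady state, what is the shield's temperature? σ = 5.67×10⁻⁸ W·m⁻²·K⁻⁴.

T_s ≈ 392 K

In steady state the net flux on the hot side equals that on the cold side.
σ(T₁⁴−T_s⁴)/D₁ = σ(T_s⁴−T₂⁴)/D₂, with D₁ = 1/ε₁+1/ε_s−1 = 9.428, D₂ = 1/ε_s+1/ε₂−1 = 10.21.
Solve for T_s⁴: T_s⁴ = (D₂·T₁⁴ + D₁·T₂⁴)/(D₁+D₂) = 2.365×10¹⁰ K⁴.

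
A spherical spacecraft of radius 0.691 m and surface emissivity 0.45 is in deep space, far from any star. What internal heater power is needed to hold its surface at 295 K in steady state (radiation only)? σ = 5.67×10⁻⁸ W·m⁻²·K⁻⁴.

P ≈ 1160 W

P = εσ·4πr²·T⁴.
4πr² = 6.000 m²; T⁴ = 7.573×10⁹ K⁴.
P = 0.45·5.67×10⁻⁸·6.000·7.573×10⁹.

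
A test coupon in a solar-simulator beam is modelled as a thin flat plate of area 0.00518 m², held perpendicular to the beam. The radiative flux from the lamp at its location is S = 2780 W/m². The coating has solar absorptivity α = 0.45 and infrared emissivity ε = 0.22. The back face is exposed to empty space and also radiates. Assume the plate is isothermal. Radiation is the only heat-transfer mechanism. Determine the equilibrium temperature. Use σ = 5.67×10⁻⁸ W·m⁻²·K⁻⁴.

At equilibrium, absorbed power = emitted power.
Absorbing cross-section = A = 0.005180 m²; emitting surface = 2A = 0.01036 m² (ratio 2).
αS·A_cross = εσ·A_surf·T⁴  ⇒  T⁴ = αS/(ε·2σ).
T⁴ = 0.450·2780/(0.22·2·5.67×10⁻⁸) = 5.014×10¹⁰ K⁴.
T = (5.014×10¹⁰)^(1/4).

T ≈ 473 K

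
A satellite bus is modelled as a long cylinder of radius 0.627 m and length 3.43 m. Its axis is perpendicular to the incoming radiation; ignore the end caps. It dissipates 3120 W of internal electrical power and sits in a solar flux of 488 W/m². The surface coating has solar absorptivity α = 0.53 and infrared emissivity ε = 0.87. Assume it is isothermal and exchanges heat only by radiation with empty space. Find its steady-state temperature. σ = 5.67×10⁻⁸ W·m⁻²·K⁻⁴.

At steady state, absorbed solar power + internal power = radiated power.
Absorbed: α·S·A_cross = 0.53·488·4.301 = 1112 W (cross-section 2rL).
Total input = 1112 + 3120 = 4232 W.
Radiated: εσ·A_surf·T⁴ with A_surf = 2πrL = 13.51 m².
T⁴ = 4232/(0.87·5.67×10⁻⁸·13.51) = 6.350×10⁹ K⁴.

T ≈ 282 K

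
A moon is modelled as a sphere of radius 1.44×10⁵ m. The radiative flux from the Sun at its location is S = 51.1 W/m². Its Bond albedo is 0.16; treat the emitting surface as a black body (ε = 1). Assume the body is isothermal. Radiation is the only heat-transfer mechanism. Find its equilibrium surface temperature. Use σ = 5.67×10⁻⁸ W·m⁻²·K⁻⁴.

At equilibrium, absorbed power = emitted power.
Absorbing cross-section = πr² = 6.514×10¹⁰ m²; emitting surface = 4πr² = 2.606×10¹¹ m² (ratio 4).
(1−a)S·A_cross = εσ·A_surf·T⁴  ⇒  T⁴ = (1−a)S/(4σ).
T⁴ = 0.840·51.1/(4·5.67×10⁻⁸) = 1.893×10⁸ K⁴.
T = (1.893×10⁸)^(1/4).

T ≈ 117 K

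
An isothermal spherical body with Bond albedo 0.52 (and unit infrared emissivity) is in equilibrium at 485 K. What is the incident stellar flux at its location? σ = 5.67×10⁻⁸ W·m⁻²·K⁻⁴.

S ≈ 26100 W/m²

(1−a)S·πr² = σ·4πr²·T⁴ ⇒ S = 4σT⁴/(1−a).
S = 4·5.67×10⁻⁸·5.533×10¹⁰/0.480.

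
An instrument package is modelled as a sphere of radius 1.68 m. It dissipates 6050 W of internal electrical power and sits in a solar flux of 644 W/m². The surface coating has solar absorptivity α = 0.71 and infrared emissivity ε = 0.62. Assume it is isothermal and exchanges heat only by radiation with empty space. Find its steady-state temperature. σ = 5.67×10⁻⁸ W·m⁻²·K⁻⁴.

T ≈ 300 K

At steady state, absorbed solar power + internal power = radiated power.
Absorbed: α·S·A_cross = 0.71·644·8.867 = 4054 W (cross-section πr²).
Total input = 4054 + 6050 = 10100 W.
Radiated: εσ·A_surf·T⁴ with A_surf = 4πr² = 35.47 m².
T⁴ = 10100/(0.62·5.67×10⁻⁸·35.47) = 8.104×10⁹ K⁴.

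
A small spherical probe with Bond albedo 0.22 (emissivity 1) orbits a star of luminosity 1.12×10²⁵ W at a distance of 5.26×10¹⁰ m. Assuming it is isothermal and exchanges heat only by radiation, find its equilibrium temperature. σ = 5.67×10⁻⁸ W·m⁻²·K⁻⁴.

T ≈ 182 K

First find the stellar flux at distance d: S = L/(4πd²) = 1.12×10²⁵/(4π·(5.26×10¹⁰)²) = 322.1 W/m².
For an isothermal sphere, absorbed (1−a)S·πr² = emitted σ·4πr²·T⁴, so T⁴ = (1−a)S/(4σ).
T⁴ = 0.780·322.1/(4·5.67×10⁻⁸) = 1.108×10⁹ K⁴.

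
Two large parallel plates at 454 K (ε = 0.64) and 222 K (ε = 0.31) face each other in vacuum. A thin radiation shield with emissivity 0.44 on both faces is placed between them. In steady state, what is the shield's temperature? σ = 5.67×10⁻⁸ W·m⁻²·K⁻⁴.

T_s ≈ 405 K

In steady state the net flux on the hot side equals that on the cold side.
σ(T₁⁴−T_s⁴)/D₁ = σ(T_s⁴−T₂⁴)/D₂, with D₁ = 1/ε₁+1/ε_s−1 = 2.835, D₂ = 1/ε_s+1/ε₂−1 = 4.499.
Solve for T_s⁴: T_s⁴ = (D₂·T₁⁴ + D₁·T₂⁴)/(D₁+D₂) = 2.700×10¹⁰ K⁴.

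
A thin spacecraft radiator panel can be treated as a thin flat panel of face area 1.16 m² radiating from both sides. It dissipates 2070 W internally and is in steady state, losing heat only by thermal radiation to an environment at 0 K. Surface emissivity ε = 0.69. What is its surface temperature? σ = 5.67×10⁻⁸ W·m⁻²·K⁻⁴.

Steady state: internal power = radiated power, P = εσA T⁴.
Radiating area A = 2·1.16 = 2.320 m².
T⁴ = P/(εσA) = 2070/(0.69·5.67×10⁻⁸·2.320) = 2.281×10¹⁰ K⁴.
T = (2.281×10¹⁰)^(1/4).

T ≈ 389 K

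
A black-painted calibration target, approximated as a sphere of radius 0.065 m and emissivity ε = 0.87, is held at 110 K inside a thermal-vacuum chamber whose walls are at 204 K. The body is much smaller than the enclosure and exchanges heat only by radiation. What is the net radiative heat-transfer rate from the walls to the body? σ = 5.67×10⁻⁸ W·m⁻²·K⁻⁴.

P_net ≈ 4.15 W

For a small grey body in a large enclosure: P_net = εσA(T_body⁴ − T_wall⁴).
A = 4πr² = 0.05309 m²; T_body⁴ − T_wall⁴ = 1.464×10⁸ − 1.732×10⁹ = -1.585×10⁹ K⁴.
|P_net| = 0.87·5.67×10⁻⁸·0.05309·1.585×10⁹.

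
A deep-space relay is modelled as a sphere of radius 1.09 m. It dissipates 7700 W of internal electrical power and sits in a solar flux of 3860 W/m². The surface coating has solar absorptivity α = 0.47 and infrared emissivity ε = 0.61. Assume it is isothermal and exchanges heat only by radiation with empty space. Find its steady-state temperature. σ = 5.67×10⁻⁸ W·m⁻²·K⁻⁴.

T ≈ 409 K

At steady state, absorbed solar power + internal power = radiated power.
Absorbed: α·S·A_cross = 0.47·3860·3.733 = 6772 W (cross-section πr²).
Total input = 6772 + 7700 = 14470 W.
Radiated: εσ·A_surf·T⁴ with A_surf = 4πr² = 14.93 m².
T⁴ = 14470/(0.61·5.67×10⁻⁸·14.93) = 2.802×10¹⁰ K⁴.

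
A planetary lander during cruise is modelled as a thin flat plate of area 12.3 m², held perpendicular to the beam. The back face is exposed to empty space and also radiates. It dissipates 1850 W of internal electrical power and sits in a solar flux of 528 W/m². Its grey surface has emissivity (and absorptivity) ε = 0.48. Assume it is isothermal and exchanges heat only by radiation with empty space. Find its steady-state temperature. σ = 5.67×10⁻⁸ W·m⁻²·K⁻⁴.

T ≈ 293 K

At steady state, absorbed solar power + internal power = radiated power.
Absorbed: α·S·A_cross = 0.48·528·12.30 = 3117 W (cross-section A).
Total input = 3117 + 1850 = 4967 W.
Radiated: εσ·A_surf·T⁴ with A_surf = 2A = 24.60 m².
T⁴ = 4967/(0.48·5.67×10⁻⁸·24.60) = 7.419×10⁹ K⁴.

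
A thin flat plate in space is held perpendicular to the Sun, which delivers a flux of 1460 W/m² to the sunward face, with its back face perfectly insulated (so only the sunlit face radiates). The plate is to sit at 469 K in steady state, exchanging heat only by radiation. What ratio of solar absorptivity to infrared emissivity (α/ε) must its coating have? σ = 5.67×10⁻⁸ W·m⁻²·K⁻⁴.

α/ε ≈ 1.88

Balance: αS·A = εσ·1A·T⁴ ⇒ α/ε = σT⁴/S.
α/ε = 5.67×10⁻⁸·(469)⁴/1460 = 5.67×10⁻⁸·4.838×10¹⁰/1460.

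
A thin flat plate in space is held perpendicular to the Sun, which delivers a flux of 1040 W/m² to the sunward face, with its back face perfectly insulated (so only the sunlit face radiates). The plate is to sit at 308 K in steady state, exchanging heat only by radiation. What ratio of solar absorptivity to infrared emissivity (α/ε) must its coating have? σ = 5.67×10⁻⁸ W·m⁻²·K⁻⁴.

Balance: αS·A = εσ·1A·T⁴ ⇒ α/ε = σT⁴/S.
α/ε = 5.67×10⁻⁸·(308)⁴/1040 = 5.67×10⁻⁸·8.999×10⁹/1040.

α/ε ≈ 0.491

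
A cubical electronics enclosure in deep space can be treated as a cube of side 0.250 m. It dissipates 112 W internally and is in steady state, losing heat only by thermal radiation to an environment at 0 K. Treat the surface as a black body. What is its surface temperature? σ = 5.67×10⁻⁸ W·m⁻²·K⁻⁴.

T ≈ 269 K

Steady state: internal power = radiated power, P = εσA T⁴.
Radiating area A = 6L² = 0.3750 m².
T⁴ = P/(εσA) = 112/(1.0·5.67×10⁻⁸·0.3750) = 5.267×10⁹ K⁴.
T = (5.267×10⁹)^(1/4).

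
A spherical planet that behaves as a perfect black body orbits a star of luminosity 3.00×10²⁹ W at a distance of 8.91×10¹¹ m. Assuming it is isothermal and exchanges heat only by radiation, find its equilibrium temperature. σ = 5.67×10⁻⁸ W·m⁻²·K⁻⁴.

First find the stellar flux at distance d: S = L/(4πd²) = 3.00×10²⁹/(4π·(8.91×10¹¹)²) = 30070 W/m².
For an isothermal sphere, absorbed (1−a)S·πr² = emitted σ·4πr²·T⁴, so T⁴ = (1−a)S/(4σ).
T⁴ = 1.00·30070/(4·5.67×10⁻⁸) = 1.326×10¹¹ K⁴.

T ≈ 603 K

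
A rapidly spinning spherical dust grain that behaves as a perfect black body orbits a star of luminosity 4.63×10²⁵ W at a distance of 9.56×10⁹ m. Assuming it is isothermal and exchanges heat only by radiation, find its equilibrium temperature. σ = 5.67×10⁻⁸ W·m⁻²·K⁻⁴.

T ≈ 649 K

First find the stellar flux at distance d: S = L/(4πd²) = 4.63×10²⁵/(4π·(9.56×10⁹)²) = 40310 W/m².
For an isothermal sphere, absorbed (1−a)S·πr² = emitted σ·4πr²·T⁴, so T⁴ = (1−a)S/(4σ).
T⁴ = 1.00·40310/(4·5.67×10⁻⁸) = 1.778×10¹¹ K⁴.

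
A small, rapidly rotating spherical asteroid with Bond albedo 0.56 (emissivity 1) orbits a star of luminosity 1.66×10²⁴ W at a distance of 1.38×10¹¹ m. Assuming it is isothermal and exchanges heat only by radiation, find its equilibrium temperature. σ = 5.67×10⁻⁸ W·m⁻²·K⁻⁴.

First find the stellar flux at distance d: S = L/(4πd²) = 1.66×10²⁴/(4π·(1.38×10¹¹)²) = 6.936 W/m².
For an isothermal sphere, absorbed (1−a)S·πr² = emitted σ·4πr²·T⁴, so T⁴ = (1−a)S/(4σ).
T⁴ = 0.440·6.936/(4·5.67×10⁻⁸) = 1.346×10⁷ K⁴.

T ≈ 60.6 K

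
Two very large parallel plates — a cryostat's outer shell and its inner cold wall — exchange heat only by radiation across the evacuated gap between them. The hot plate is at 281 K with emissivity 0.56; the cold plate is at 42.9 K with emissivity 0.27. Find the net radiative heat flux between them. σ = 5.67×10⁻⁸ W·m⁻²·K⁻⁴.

q ≈ 78.7 W/m²

For two infinite grey parallel plates, q = σ(T₁⁴ − T₂⁴)/(1/ε₁ + 1/ε₂ − 1).
T₁⁴ − T₂⁴ = 6.235×10⁹ − 3.387×10⁶ = 6.231×10⁹ K⁴.
1/ε₁ + 1/ε₂ − 1 = 1.786 + 3.704 − 1 = 4.489.
q = 5.67×10⁻⁸ × 6.231×10⁹ / 4.489.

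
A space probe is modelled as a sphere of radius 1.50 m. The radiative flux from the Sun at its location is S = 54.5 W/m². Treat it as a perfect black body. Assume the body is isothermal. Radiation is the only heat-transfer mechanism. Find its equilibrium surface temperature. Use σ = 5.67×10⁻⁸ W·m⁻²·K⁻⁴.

At equilibrium, absorbed power = emitted power.
Absorbing cross-section = πr² = 7.069 m²; emitting surface = 4πr² = 28.27 m² (ratio 4).
S·A_cross = εσ·A_surf·T⁴  ⇒  T⁴ = S/(4σ).
T⁴ = 1.00·54.5/(4·5.67×10⁻⁸) = 2.403×10⁸ K⁴.
T = (2.403×10⁸)^(1/4).

T ≈ 125 K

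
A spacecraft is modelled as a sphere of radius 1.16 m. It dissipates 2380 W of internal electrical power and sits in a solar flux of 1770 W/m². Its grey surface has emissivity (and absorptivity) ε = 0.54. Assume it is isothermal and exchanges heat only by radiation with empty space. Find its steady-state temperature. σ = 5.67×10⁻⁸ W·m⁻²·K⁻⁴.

T ≈ 334 K

At steady state, absorbed solar power + internal power = radiated power.
Absorbed: α·S·A_cross = 0.54·1770·4.227 = 4040 W (cross-section πr²).
Total input = 4040 + 2380 = 6420 W.
Radiated: εσ·A_surf·T⁴ with A_surf = 4πr² = 16.91 m².
T⁴ = 6420/(0.54·5.67×10⁻⁸·16.91) = 1.240×10¹⁰ K⁴.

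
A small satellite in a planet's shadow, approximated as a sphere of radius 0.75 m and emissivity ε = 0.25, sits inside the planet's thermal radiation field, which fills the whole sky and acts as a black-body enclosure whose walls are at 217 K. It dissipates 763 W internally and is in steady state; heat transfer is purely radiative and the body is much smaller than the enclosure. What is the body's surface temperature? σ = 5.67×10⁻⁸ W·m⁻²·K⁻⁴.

T ≈ 315 K

For a small grey body in a large enclosure, net radiated power = εσA(T⁴ − T_w⁴).
Steady state: P = εσA(T⁴ − T_w⁴) with A = 4πr² = 7.069 m².
T⁴ = P/(εσA) + T_w⁴ = 763/(0.25·5.67×10⁻⁸·7.069) + (217)⁴
    = 7.615×10⁹ + 2.217×10⁹ = 9.832×10⁹ K⁴.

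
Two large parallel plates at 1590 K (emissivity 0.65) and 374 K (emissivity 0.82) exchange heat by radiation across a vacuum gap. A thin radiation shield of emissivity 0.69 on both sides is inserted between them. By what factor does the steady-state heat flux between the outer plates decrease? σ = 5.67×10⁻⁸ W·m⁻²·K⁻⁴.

Without shield: q₀ = σΔ(T⁴)/(1/ε₁+1/ε₂−1) with denominator 1.758.
With shield the two gaps are in series; the resistances add: (1/ε₁+1/ε_s−1)+(1/ε_s+1/ε₂−1) = 1.988+1.669 = 3.657.
Heat-flux ratio q₀/q = 3.657/1.758.

factor ≈ 2.08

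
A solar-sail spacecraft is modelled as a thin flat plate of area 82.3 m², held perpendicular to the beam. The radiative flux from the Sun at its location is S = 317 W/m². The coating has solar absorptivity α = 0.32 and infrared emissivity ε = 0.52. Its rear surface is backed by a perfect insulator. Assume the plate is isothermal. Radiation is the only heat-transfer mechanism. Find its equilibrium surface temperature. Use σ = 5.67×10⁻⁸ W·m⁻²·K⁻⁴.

At equilibrium, absorbed power = emitted power.
Absorbing cross-section = A = 82.30 m²; emitting surface = A = 82.30 m² (ratio 1).
αS·A_cross = εσ·A_surf·T⁴  ⇒  T⁴ = αS/(ε·1σ).
T⁴ = 0.320·317/(0.52·1·5.67×10⁻⁸) = 3.441×10⁹ K⁴.
T = (3.441×10⁹)^(1/4).

T ≈ 242 K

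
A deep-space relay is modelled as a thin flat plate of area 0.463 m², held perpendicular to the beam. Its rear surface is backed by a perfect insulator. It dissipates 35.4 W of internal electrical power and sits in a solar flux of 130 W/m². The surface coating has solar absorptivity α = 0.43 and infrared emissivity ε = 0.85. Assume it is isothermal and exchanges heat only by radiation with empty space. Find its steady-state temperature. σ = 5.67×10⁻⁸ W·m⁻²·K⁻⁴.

T ≈ 229 K

At steady state, absorbed solar power + internal power = radiated power.
Absorbed: α·S·A_cross = 0.43·130·0.4630 = 25.88 W (cross-section A).
Total input = 25.88 + 35.4 = 61.28 W.
Radiated: εσ·A_surf·T⁴ with A_surf = A = 0.4630 m².
T⁴ = 61.28/(0.85·5.67×10⁻⁸·0.4630) = 2.746×10⁹ K⁴.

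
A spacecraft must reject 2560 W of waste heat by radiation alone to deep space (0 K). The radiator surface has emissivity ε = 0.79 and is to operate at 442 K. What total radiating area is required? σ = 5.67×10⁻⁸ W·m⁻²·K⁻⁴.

P = εσA T⁴ ⇒ A = P/(εσT⁴).
T⁴ = 3.817×10¹⁰ K⁴.
A = 2560/(0.79 × 5.67×10⁻⁸ × 3.817×10¹⁰).

A ≈ 1.50 m²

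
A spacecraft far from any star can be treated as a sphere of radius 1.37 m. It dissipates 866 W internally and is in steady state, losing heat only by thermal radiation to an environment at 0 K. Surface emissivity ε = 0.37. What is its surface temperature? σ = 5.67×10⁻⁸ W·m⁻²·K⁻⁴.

T ≈ 205 K

Steady state: internal power = radiated power, P = εσA T⁴.
Radiating area A = 4πr² = 23.59 m².
T⁴ = P/(εσA) = 866/(0.37·5.67×10⁻⁸·23.59) = 1.750×10⁹ K⁴.
T = (1.750×10⁹)^(1/4).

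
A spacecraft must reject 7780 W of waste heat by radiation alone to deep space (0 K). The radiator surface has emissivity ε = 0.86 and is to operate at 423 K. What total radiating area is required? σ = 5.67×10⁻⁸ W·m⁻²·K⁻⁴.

A ≈ 4.98 m²

P = εσA T⁴ ⇒ A = P/(εσT⁴).
T⁴ = 3.202×10¹⁰ K⁴.
A = 7780/(0.86 × 5.67×10⁻⁸ × 3.202×10¹⁰).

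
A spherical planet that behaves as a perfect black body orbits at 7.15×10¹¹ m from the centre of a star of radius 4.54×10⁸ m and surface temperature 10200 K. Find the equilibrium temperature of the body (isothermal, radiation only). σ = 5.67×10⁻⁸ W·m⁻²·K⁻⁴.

The star's surface emits σT_*⁴; at distance d the flux is S = σT_*⁴(R_*/d)².
S = 5.67×10⁻⁸·(10200)⁴·(4.54×10⁸/7.15×10¹¹)² = 247.4 W/m².
For an isothermal sphere T⁴ = (1−a)S/(4σ) = 1.091×10⁹ K⁴.

T ≈ 182 K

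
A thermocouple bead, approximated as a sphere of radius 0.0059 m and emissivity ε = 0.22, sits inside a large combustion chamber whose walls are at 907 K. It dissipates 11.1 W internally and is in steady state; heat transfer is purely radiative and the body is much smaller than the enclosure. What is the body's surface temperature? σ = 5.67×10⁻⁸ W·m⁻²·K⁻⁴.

T ≈ 1280 K

For a small grey body in a large enclosure, net radiated power = εσA(T⁴ − T_w⁴).
Steady state: P = εσA(T⁴ − T_w⁴) with A = 4πr² = 4.374×10⁻⁴ m².
T⁴ = P/(εσA) + T_w⁴ = 11.1/(0.22·5.67×10⁻⁸·4.374×10⁻⁴) + (907)⁴
    = 2.034×10¹² + 6.768×10¹¹ = 2.711×10¹² K⁴.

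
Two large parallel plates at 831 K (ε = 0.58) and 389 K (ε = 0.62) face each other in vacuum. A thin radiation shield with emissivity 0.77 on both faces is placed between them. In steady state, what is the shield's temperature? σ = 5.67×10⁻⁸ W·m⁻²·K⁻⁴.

In steady state the net flux on the hot side equals that on the cold side.
σ(T₁⁴−T_s⁴)/D₁ = σ(T_s⁴−T₂⁴)/D₂, with D₁ = 1/ε₁+1/ε_s−1 = 2.023, D₂ = 1/ε_s+1/ε₂−1 = 1.912.
Solve for T_s⁴: T_s⁴ = (D₂·T₁⁴ + D₁·T₂⁴)/(D₁+D₂) = 2.435×10¹¹ K⁴.

T_s ≈ 702 K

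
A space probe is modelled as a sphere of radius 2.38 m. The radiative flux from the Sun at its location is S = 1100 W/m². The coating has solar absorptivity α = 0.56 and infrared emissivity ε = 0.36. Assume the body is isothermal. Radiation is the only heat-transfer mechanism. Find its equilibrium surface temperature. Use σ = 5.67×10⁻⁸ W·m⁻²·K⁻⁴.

At equilibrium, absorbed power = emitted power.
Absorbing cross-section = πr² = 17.80 m²; emitting surface = 4πr² = 71.18 m² (ratio 4).
αS·A_cross = εσ·A_surf·T⁴  ⇒  T⁴ = αS/(ε·4σ).
T⁴ = 0.560·1100/(0.36·4·5.67×10⁻⁸) = 7.545×10⁹ K⁴.
T = (7.545×10⁹)^(1/4).

T ≈ 295 K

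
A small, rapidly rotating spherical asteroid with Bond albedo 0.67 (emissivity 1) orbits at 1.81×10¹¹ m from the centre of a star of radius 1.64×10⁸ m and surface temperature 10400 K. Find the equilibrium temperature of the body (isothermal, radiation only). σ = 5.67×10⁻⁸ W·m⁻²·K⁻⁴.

The star's surface emits σT_*⁴; at distance d the flux is S = σT_*⁴(R_*/d)².
S = 5.67×10⁻⁸·(10400)⁴·(1.64×10⁸/1.81×10¹¹)² = 544.6 W/m².
For an isothermal sphere T⁴ = (1−a)S/(4σ) = 7.924×10⁸ K⁴.

T ≈ 168 K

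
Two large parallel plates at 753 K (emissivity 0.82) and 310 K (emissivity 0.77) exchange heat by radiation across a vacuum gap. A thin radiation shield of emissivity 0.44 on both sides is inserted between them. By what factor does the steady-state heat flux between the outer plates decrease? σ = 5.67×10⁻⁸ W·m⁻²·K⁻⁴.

factor ≈ 3.34

Without shield: q₀ = σΔ(T⁴)/(1/ε₁+1/ε₂−1) with denominator 1.518.
With shield the two gaps are in series; the resistances add: (1/ε₁+1/ε_s−1)+(1/ε_s+1/ε₂−1) = 2.492+2.571 = 5.064.
Heat-flux ratio q₀/q = 5.064/1.518.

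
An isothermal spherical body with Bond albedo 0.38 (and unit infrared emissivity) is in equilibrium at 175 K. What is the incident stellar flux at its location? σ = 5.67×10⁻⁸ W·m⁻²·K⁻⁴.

S ≈ 343 W/m²

(1−a)S·πr² = σ·4πr²·T⁴ ⇒ S = 4σT⁴/(1−a).
S = 4·5.67×10⁻⁸·9.379×10⁸/0.620.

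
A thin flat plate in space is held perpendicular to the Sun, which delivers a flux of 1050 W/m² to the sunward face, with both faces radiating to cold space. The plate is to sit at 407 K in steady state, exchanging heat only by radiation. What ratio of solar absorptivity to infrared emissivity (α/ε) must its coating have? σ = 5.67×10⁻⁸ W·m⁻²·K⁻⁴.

α/ε ≈ 2.96

Balance: αS·A = εσ·2A·T⁴ ⇒ α/ε = 2σT⁴/S.
α/ε = 2·5.67×10⁻⁸·(407)⁴/1050 = 2·5.67×10⁻⁸·2.744×10¹⁰/1050.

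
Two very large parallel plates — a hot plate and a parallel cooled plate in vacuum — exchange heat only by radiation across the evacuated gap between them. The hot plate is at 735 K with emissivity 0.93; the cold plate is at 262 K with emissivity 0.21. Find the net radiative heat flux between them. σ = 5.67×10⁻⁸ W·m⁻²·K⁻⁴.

For two infinite grey parallel plates, q = σ(T₁⁴ − T₂⁴)/(1/ε₁ + 1/ε₂ − 1).
T₁⁴ − T₂⁴ = 2.918×10¹¹ − 4.712×10⁹ = 2.871×10¹¹ K⁴.
1/ε₁ + 1/ε₂ − 1 = 1.075 + 4.762 − 1 = 4.837.
q = 5.67×10⁻⁸ × 2.871×10¹¹ / 4.837.

q ≈ 3370 W/m²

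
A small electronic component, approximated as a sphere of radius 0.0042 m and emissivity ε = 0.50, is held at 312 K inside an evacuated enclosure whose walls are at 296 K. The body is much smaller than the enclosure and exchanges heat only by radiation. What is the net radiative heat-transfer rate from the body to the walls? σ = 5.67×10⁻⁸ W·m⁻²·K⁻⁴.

P_net ≈ 0.0113 W

For a small grey body in a large enclosure: P_net = εσA(T_body⁴ − T_wall⁴).
A = 4πr² = 2.217×10⁻⁴ m²; T_body⁴ − T_wall⁴ = 9.476×10⁹ − 7.677×10⁹ = 1.799×10⁹ K⁴.
|P_net| = 0.50·5.67×10⁻⁸·2.217×10⁻⁴·1.799×10⁹.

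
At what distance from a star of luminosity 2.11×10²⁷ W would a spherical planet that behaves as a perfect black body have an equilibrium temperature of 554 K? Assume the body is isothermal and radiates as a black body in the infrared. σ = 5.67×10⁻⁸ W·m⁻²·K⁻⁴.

d ≈ 8.87×10¹⁰ m

For an isothermal black-emitting sphere, (1−a)S·πr² = σ·4πr²·T⁴ ⇒ S = 4σT⁴/(1−a).
S = 4·5.67×10⁻⁸·(554)⁴/1.00 = 21360 W/m².
Flux falls as S = L/(4πd²), so d = √(L/(4πS)) = √(2.11×10²⁷/(4π·21360)).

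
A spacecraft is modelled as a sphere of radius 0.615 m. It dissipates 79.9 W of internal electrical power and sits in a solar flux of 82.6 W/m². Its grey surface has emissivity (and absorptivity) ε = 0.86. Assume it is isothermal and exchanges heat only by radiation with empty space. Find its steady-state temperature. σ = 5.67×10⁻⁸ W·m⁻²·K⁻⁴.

T ≈ 163 K

At steady state, absorbed solar power + internal power = radiated power.
Absorbed: α·S·A_cross = 0.86·82.6·1.188 = 84.41 W (cross-section πr²).
Total input = 84.41 + 79.9 = 164.3 W.
Radiated: εσ·A_surf·T⁴ with A_surf = 4πr² = 4.753 m².
T⁴ = 164.3/(0.86·5.67×10⁻⁸·4.753) = 7.089×10⁸ K⁴.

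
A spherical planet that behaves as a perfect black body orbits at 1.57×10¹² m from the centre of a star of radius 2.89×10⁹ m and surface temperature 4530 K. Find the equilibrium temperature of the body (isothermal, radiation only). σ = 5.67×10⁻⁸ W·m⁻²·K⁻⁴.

The star's surface emits σT_*⁴; at distance d the flux is S = σT_*⁴(R_*/d)².
S = 5.67×10⁻⁸·(4530)⁴·(2.89×10⁹/1.57×10¹²)² = 80.90 W/m².
For an isothermal sphere T⁴ = (1−a)S/(4σ) = 3.567×10⁸ K⁴.

T ≈ 137 K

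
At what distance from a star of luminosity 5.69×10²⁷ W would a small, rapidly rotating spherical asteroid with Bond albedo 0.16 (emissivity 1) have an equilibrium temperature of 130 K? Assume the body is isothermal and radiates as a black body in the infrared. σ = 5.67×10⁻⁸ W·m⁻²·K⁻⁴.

d ≈ 2.42×10¹² m

For an isothermal black-emitting sphere, (1−a)S·πr² = σ·4πr²·T⁴ ⇒ S = 4σT⁴/(1−a).
S = 4·5.67×10⁻⁸·(130)⁴/0.840 = 77.11 W/m².
Flux falls as S = L/(4πd²), so d = √(L/(4πS)) = √(5.69×10²⁷/(4π·77.11)).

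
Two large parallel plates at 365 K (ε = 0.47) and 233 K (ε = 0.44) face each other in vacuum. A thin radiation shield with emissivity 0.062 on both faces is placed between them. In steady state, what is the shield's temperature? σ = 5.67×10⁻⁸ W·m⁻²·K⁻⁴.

In steady state the net flux on the hot side equals that on the cold side.
σ(T₁⁴−T_s⁴)/D₁ = σ(T_s⁴−T₂⁴)/D₂, with D₁ = 1/ε₁+1/ε_s−1 = 17.26, D₂ = 1/ε_s+1/ε₂−1 = 17.40.
Solve for T_s⁴: T_s⁴ = (D₂·T₁⁴ + D₁·T₂⁴)/(D₁+D₂) = 1.038×10¹⁰ K⁴.

T_s ≈ 319 K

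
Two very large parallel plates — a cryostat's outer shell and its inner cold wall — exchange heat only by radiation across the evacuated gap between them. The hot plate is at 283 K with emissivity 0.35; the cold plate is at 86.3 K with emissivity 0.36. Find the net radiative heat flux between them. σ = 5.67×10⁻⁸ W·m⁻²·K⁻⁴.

q ≈ 77.8 W/m²

For two infinite grey parallel plates, q = σ(T₁⁴ − T₂⁴)/(1/ε₁ + 1/ε₂ − 1).
T₁⁴ − T₂⁴ = 6.414×10⁹ − 5.547×10⁷ = 6.359×10⁹ K⁴.
1/ε₁ + 1/ε₂ − 1 = 2.857 + 2.778 − 1 = 4.635.
q = 5.67×10⁻⁸ × 6.359×10⁹ / 4.635.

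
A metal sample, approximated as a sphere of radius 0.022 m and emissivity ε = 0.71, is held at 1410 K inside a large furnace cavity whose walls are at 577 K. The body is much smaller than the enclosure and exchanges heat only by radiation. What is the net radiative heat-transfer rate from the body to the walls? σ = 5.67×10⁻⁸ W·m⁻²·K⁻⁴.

For a small grey body in a large enclosure: P_net = εσA(T_body⁴ − T_wall⁴).
A = 4πr² = 0.006082 m²; T_body⁴ − T_wall⁴ = 3.953×10¹² − 1.108×10¹¹ = 3.842×10¹² K⁴.
|P_net| = 0.71·5.67×10⁻⁸·0.006082·3.842×10¹².

P_net ≈ 941 W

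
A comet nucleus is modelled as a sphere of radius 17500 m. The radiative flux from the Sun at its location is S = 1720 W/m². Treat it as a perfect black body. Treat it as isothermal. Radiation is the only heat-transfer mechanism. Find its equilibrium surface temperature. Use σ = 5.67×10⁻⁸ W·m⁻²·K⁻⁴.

T ≈ 295 K

At equilibrium, absorbed power = emitted power.
Absorbing cross-section = πr² = 9.621×10⁸ m²; emitting surface = 4πr² = 3.848×10⁹ m² (ratio 4).
S·A_cross = εσ·A_surf·T⁴  ⇒  T⁴ = S/(4σ).
T⁴ = 1.00·1720/(4·5.67×10⁻⁸) = 7.584×10⁹ K⁴.
T = (7.584×10⁹)^(1/4).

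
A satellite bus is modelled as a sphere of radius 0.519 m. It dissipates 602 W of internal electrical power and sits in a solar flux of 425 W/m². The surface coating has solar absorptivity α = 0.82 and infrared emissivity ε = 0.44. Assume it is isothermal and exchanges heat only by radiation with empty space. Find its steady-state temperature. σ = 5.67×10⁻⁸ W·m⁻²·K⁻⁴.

T ≈ 321 K

At steady state, absorbed solar power + internal power = radiated power.
Absorbed: α·S·A_cross = 0.82·425·0.8462 = 294.9 W (cross-section πr²).
Total input = 294.9 + 602 = 896.9 W.
Radiated: εσ·A_surf·T⁴ with A_surf = 4πr² = 3.385 m².
T⁴ = 896.9/(0.44·5.67×10⁻⁸·3.385) = 1.062×10¹⁰ K⁴.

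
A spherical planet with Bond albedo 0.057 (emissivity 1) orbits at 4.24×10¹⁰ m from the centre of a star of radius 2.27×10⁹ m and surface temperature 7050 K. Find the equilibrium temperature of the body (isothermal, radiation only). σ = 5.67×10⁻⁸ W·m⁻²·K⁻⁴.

T ≈ 1140 K

The star's surface emits σT_*⁴; at distance d the flux is S = σT_*⁴(R_*/d)².
S = 5.67×10⁻⁸·(7050)⁴·(2.27×10⁹/4.24×10¹⁰)² = 4.015×10⁵ W/m².
For an isothermal sphere T⁴ = (1−a)S/(4σ) = 1.669×10¹² K⁴.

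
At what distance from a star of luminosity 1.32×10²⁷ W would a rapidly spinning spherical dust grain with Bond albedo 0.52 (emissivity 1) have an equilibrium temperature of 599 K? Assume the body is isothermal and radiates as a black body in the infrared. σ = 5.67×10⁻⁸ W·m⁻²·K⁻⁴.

d ≈ 4.16×10¹⁰ m

For an isothermal black-emitting sphere, (1−a)S·πr² = σ·4πr²·T⁴ ⇒ S = 4σT⁴/(1−a).
S = 4·5.67×10⁻⁸·(599)⁴/0.480 = 60830 W/m².
Flux falls as S = L/(4πd²), so d = √(L/(4πS)) = √(1.32×10²⁷/(4π·60830)).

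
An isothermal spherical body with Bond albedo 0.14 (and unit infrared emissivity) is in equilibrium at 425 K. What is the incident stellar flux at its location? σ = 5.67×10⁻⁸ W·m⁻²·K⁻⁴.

(1−a)S·πr² = σ·4πr²·T⁴ ⇒ S = 4σT⁴/(1−a).
S = 4·5.67×10⁻⁸·3.263×10¹⁰/0.860.

S ≈ 8600 W/m²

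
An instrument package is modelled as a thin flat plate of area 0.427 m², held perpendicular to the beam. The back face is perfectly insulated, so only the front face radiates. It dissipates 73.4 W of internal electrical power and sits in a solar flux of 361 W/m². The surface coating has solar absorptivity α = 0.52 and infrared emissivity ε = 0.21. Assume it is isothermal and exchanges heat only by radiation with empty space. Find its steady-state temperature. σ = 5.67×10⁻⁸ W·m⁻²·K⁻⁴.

T ≈ 417 K

At steady state, absorbed solar power + internal power = radiated power.
Absorbed: α·S·A_cross = 0.52·361·0.4270 = 80.16 W (cross-section A).
Total input = 80.16 + 73.4 = 153.6 W.
Radiated: εσ·A_surf·T⁴ with A_surf = A = 0.4270 m².
T⁴ = 153.6/(0.21·5.67×10⁻⁸·0.4270) = 3.020×10¹⁰ K⁴.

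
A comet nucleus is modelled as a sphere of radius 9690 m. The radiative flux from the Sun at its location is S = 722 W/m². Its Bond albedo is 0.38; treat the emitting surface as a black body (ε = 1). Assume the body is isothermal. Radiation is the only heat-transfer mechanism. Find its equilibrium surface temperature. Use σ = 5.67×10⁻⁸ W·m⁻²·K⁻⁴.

At equilibrium, absorbed power = emitted power.
Absorbing cross-section = πr² = 2.950×10⁸ m²; emitting surface = 4πr² = 1.180×10⁹ m² (ratio 4).
(1−a)S·A_cross = εσ·A_surf·T⁴  ⇒  T⁴ = (1−a)S/(4σ).
T⁴ = 0.620·722/(4·5.67×10⁻⁸) = 1.974×10⁹ K⁴.
T = (1.974×10⁹)^(1/4).

T ≈ 211 K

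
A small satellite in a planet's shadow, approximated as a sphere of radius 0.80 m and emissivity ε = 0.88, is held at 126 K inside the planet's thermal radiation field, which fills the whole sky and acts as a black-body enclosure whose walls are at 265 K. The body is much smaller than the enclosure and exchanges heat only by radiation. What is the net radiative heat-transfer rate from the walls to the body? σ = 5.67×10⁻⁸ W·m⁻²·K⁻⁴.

For a small grey body in a large enclosure: P_net = εσA(T_body⁴ − T_wall⁴).
A = 4πr² = 8.042 m²; T_body⁴ − T_wall⁴ = 2.520×10⁸ − 4.932×10⁹ = -4.680×10⁹ K⁴.
|P_net| = 0.88·5.67×10⁻⁸·8.042·4.680×10⁹.

P_net ≈ 1880 W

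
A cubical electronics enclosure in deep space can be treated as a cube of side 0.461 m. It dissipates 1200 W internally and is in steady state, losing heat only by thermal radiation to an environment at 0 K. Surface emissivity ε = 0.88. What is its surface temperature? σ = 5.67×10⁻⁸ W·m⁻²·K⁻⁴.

T ≈ 371 K

Steady state: internal power = radiated power, P = εσA T⁴.
Radiating area A = 6L² = 1.275 m².
T⁴ = P/(εσA) = 1200/(0.88·5.67×10⁻⁸·1.275) = 1.886×10¹⁰ K⁴.
T = (1.886×10¹⁰)^(1/4).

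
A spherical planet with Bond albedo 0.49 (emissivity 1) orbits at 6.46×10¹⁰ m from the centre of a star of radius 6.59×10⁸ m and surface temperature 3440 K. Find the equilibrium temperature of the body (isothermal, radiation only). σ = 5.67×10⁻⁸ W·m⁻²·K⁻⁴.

T ≈ 208 K

The star's surface emits σT_*⁴; at distance d the flux is S = σT_*⁴(R_*/d)².
S = 5.67×10⁻⁸·(3440)⁴·(6.59×10⁸/6.46×10¹⁰)² = 826.3 W/m².
For an isothermal sphere T⁴ = (1−a)S/(4σ) = 1.858×10⁹ K⁴.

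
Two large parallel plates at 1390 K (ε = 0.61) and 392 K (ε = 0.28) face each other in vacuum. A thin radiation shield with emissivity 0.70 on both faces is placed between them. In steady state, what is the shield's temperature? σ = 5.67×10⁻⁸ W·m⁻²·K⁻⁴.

In steady state the net flux on the hot side equals that on the cold side.
σ(T₁⁴−T_s⁴)/D₁ = σ(T_s⁴−T₂⁴)/D₂, with D₁ = 1/ε₁+1/ε_s−1 = 2.068, D₂ = 1/ε_s+1/ε₂−1 = 4.000.
Solve for T_s⁴: T_s⁴ = (D₂·T₁⁴ + D₁·T₂⁴)/(D₁+D₂) = 2.469×10¹² K⁴.

T_s ≈ 1250 K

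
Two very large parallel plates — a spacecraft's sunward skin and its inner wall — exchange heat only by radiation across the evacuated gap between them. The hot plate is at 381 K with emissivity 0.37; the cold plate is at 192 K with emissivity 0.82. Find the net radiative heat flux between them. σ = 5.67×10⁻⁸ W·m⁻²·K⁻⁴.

For two infinite grey parallel plates, q = σ(T₁⁴ − T₂⁴)/(1/ε₁ + 1/ε₂ − 1).
T₁⁴ − T₂⁴ = 2.107×10¹⁰ − 1.359×10⁹ = 1.971×10¹⁰ K⁴.
1/ε₁ + 1/ε₂ − 1 = 2.703 + 1.220 − 1 = 2.922.
q = 5.67×10⁻⁸ × 1.971×10¹⁰ / 2.922.

q ≈ 382 W/m²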